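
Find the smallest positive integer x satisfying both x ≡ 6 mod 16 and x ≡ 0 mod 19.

38

Since 19·11 ≡ 1 (mod 16), take x = 0 + 19·((6−0)·11 mod 16) = 0 + 19·2 = 38.
Check: 38 mod 16 = 6, 38 mod 19 = 0.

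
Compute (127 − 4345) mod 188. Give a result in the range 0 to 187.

4345 mod 188 = 21 (since 23·188 = 4324).
(127 − 21) mod 188 = 106.

106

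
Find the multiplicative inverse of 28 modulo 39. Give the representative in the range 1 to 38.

7

39 = 1·28 + 11
28 = 2·11 + 6
11 = 1·6 + 5
6 = 1·5 + 1
5 = 5·1 + 0
Back-substituting gives 28·7 ≡ 1 (mod 39).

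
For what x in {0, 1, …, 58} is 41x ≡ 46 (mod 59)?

41⁻¹ ≡ 36 (mod 59) because 41·36 = 1476 = 25·59 + 1.
Multiplying both sides by 36: x ≡ 36·46 = 1656 ≡ 4 (mod 59).

4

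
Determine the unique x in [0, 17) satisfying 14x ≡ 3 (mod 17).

16

The inverse of 14 mod 17 is 11 (since 14·11 = 154 ≡ 1).
So x ≡ 11·3 = 33 ≡ 16 (mod 17).
Check: 14·16 = 224 = 13·17 + 3.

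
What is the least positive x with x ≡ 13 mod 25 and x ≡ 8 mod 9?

188

Since 9·14 ≡ 1 (mod 25), take x = 8 + 9·((13−8)·14 mod 25) = 8 + 9·20 = 188.
Check: 188 mod 25 = 13, 188 mod 9 = 8.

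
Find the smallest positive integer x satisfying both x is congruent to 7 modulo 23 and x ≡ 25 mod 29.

605

Since 29·4 ≡ 1 (mod 23), take x = 25 + 29·((7−25)·4 mod 23) = 25 + 29·20 = 605.
Check: 605 mod 23 = 7, 605 mod 29 = 25.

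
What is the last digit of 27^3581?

The units digit of 27^n cycles with period 4: 7, 9, 3, 1, …
3581 leaves remainder 1 on division by 4, so 27^3581 ends in 7.

7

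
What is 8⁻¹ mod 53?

8·20 = 160 = 3·53 + 1, so 8⁻¹ ≡ 20 (mod 53).

20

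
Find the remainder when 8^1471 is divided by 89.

Successive squares of 8 mod 89: 8^1≡8, 8^2≡64, 8^4≡2, 8^8≡4, 8^16≡16, 8^32≡78, 8^64≡32, 8^128≡45, 8^256≡67, 8^512≡39, 8^1024≡8.
1471 = 1 + 2 + 4 + 8 + 16 + 32 + 128 + 256 + 1024, so 8^1471 ≡ 8·64·2·4·16·78·45·67·8 ≡ 4 (mod 89).

4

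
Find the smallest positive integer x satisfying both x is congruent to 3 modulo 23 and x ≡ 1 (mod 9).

x ≡ 1 (mod 9) gives x ∈ {1, 10, 19, 28, 37, 46, 55, 64, …}.
The first of these with x mod 23 = 3 is 118.

118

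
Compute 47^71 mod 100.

3

By repeated squaring mod 100: 47^1≡47, 47^2≡9, 47^4≡81, 47^8≡61, 47^16≡21, 47^32≡41, 47^64≡81.
Since 71 = 1 + 2 + 4 + 64 in binary, 47^71 ≡ 47·9·81·81 ≡ 3 (mod 100).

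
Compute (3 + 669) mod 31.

669 − 21·31 = 18, so 669 ≡ 18 (mod 31).
(3 + 18) mod 31 = 21.

21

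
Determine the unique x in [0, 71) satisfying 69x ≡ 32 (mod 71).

69⁻¹ ≡ 35 (mod 71) because 69·35 = 2415 = 34·71 + 1.
Multiplying both sides by 35: x ≡ 35·32 = 1120 ≡ 55 (mod 71).
Check: 69·55 = 3795 = 53·71 + 32.

55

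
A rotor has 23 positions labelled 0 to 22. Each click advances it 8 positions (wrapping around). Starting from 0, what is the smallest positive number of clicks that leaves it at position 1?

3

8·3 = 24 = 1·23 + 1, so 8⁻¹ ≡ 3 (mod 23).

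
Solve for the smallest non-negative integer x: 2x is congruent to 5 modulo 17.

11

The inverse of 2 mod 17 is 9 (since 2·9 = 18 ≡ 1).
Multiplying both sides by 9: x ≡ 9·5 = 45 ≡ 11 (mod 17).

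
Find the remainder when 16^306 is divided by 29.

23

Successive squares of 16 mod 29: 16^1≡16, 16^2≡24, 16^4≡25, 16^8≡16, 16^16≡24, 16^32≡25, 16^64≡16, 16^128≡24, 16^256≡25.
306 = 2 + 16 + 32 + 256, so 16^306 ≡ 24·24·25·25 ≡ 23 (mod 29).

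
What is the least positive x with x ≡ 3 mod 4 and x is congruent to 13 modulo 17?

47

x ≡ 3 (mod 4) gives x ∈ {3, 7, 11, 15, 19, 23, 27, 31, …}.
The first of these with x mod 17 = 13 is 47.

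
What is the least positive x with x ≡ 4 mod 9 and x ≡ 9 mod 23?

193

x ≡ 4 (mod 9) gives x ∈ {4, 13, 22, 31, 40, 49, 58, 67, …}.
The first of these with x mod 23 = 9 is 193.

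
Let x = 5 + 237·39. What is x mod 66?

8

237·39 = 9243.
9243 − 140·66 = 3, so 9243 ≡ 3 (mod 66).
(5 + 3) mod 66 = 8.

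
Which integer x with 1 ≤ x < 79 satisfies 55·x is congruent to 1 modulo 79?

55·23 = 1265 = 16·79 + 1, so 55⁻¹ ≡ 23 (mod 79).

23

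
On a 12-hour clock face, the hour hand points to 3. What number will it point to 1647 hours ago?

12

1647 = 137·12 + 3, so 1647 mod 12 = 3.
3 − 3 → 12 on a 12-hour dial.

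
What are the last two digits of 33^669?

53

Square-and-reduce mod 100: 33^1≡33, 33^2≡89, 33^4≡21, 33^8≡41, 33^16≡81, 33^32≡61, 33^64≡21, 33^128≡41, 33^256≡81, 33^512≡61.
Since 669 = 1 + 4 + 8 + 16 + 128 + 512 in binary, 33^669 ≡ 33·21·41·81·41·61 ≡ 53 (mod 100).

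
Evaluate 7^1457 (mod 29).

7

Square-and-reduce mod 29: 7^1≡7, 7^2≡20, 7^4≡23, 7^8≡7, 7^16≡20, 7^32≡23, 7^64≡7, 7^128≡20, 7^256≡23, 7^512≡7, 7^1024≡20.
1457 = 1 + 16 + 32 + 128 + 256 + 1024, so 7^1457 ≡ 7·20·23·20·23·20 ≡ 7 (mod 29).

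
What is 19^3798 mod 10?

Powers of 9 mod 10 repeat with period 2: 9, 1.
3798 mod 2 = 0, so the last digit matches 9^2 = 1.

1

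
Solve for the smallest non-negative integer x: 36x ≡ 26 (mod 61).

38

36⁻¹ ≡ 39 (mod 61) because 36·39 = 1404 = 23·61 + 1.
So x ≡ 39·26 = 1014 ≡ 38 (mod 61).
Check: 36·38 = 1368 = 22·61 + 26.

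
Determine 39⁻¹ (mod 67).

55

67 = 1·39 + 28
39 = 1·28 + 11
28 = 2·11 + 6
11 = 1·6 + 5
6 = 1·5 + 1
5 = 5·1 + 0
Back-substituting gives 39·55 ≡ 1 (mod 67).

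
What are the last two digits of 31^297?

Successive squares of 31 mod 100: 31^1≡31, 31^2≡61, 31^4≡21, 31^8≡41, 31^16≡81, 31^32≡61, 31^64≡21, 31^128≡41, 31^256≡81.
Since 297 = 1 + 8 + 32 + 256 in binary, 31^297 ≡ 31·41·61·81 ≡ 11 (mod 100).

11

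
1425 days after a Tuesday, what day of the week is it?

Saturday

1425 mod 7 = 4 (since 203·7 = 1421).
Tuesday + 4 days → Saturday.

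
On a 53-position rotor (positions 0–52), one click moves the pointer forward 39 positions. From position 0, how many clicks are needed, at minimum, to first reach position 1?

34

53 = 1·39 + 14
39 = 2·14 + 11
14 = 1·11 + 3
11 = 3·3 + 2
3 = 1·2 + 1
2 = 2·1 + 0
Back-substituting gives 39·34 ≡ 1 (mod 53).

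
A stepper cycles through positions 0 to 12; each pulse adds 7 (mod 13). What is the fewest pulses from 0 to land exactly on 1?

13 = 1·7 + 6
7 = 1·6 + 1
6 = 6·1 + 0
Back-substituting gives 7·2 ≡ 1 (mod 13).

2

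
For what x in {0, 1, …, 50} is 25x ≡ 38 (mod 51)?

26

The inverse of 25 mod 51 is 49 (since 25·49 = 1225 ≡ 1).
Multiplying both sides by 49: x ≡ 49·38 = 1862 ≡ 26 (mod 51).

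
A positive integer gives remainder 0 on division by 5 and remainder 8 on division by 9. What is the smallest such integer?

Since 9·4 ≡ 1 (mod 5), take x = 8 + 9·((0−8)·4 mod 5) = 8 + 9·3 = 35.
Check: 35 mod 5 = 0, 35 mod 9 = 8.

35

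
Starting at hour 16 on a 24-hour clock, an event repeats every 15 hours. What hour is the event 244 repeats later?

4

244·15 = 3660.
3660 − 152·24 = 12, so 3660 ≡ 12 (mod 24).
(16 + 12) mod 24 = 4.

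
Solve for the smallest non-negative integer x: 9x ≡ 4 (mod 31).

The inverse of 9 mod 31 is 7 (since 9·7 = 63 ≡ 1).
Multiplying both sides by 7: x ≡ 7·4 = 28 ≡ 28 (mod 31).

28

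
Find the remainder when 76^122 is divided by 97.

Square-and-reduce mod 97: 76^1≡76, 76^2≡53, 76^4≡93, 76^8≡16, 76^16≡62, 76^32≡61, 76^64≡35.
122 = 2 + 8 + 16 + 32 + 64, so 76^122 ≡ 53·16·62·61·35 ≡ 2 (mod 97).

2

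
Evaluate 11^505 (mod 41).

By repeated squaring mod 41: 11^1≡11, 11^2≡39, 11^4≡4, 11^8≡16, 11^16≡10, 11^32≡18, 11^64≡37, 11^128≡16, 11^256≡10.
Since 505 = 1 + 8 + 16 + 32 + 64 + 128 + 256 in binary, 11^505 ≡ 11·16·10·18·37·16·10 ≡ 38 (mod 41).

38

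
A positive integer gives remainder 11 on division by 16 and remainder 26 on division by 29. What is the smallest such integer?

x ≡ 11 (mod 16) gives x ∈ {11, 27, 43, 59, 75, 91, 107, 123, …}.
The first of these with x mod 29 = 26 is 171.

171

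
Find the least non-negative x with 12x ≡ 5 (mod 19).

The inverse of 12 mod 19 is 8 (since 12·8 = 96 ≡ 1).
Multiplying both sides by 8: x ≡ 8·5 = 40 ≡ 2 (mod 19).
Check: 12·2 = 24 = 1·19 + 5.

2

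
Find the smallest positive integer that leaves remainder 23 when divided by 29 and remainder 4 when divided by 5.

x ≡ 4 (mod 5) gives x ∈ {4, 9, 14, 19, 24, 29, 34, 39, …}.
The first of these with x mod 29 = 23 is 139.

139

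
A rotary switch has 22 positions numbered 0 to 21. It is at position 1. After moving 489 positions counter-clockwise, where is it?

489 − 22·22 = 5, so 489 ≡ 5 (mod 22).
(1 − 5) mod 22 = 18.

18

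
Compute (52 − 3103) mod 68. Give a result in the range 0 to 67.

9

3103 − 45·68 = 43, so 3103 ≡ 43 (mod 68).
(52 − 43) mod 68 = 9.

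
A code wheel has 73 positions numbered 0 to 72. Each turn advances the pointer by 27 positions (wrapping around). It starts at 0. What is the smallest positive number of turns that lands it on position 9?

The inverse of 27 mod 73 is 46 (since 27·46 = 1242 ≡ 1).
Multiplying both sides by 46: x ≡ 46·9 = 414 ≡ 49 (mod 73).

49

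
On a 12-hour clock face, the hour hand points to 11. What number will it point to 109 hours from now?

12

109 − 9·12 = 1, so 109 ≡ 1 (mod 12).
11 + 1 → 12 on a 12-hour dial.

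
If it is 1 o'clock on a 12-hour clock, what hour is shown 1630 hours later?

1630 − 135·12 = 10, so 1630 ≡ 10 (mod 12).
1 + 10 → 11 on a 12-hour dial.

11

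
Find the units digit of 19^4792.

The units digit of 19^n cycles with period 2: 9, 1, …
4792 leaves remainder 0 on division by 2, so 19^4792 ends in 1.

1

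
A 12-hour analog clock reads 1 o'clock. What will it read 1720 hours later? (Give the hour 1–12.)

5

Dividing 1720 by 12 gives quotient 143 and remainder 4.
1 + 4 → 5 on a 12-hour dial.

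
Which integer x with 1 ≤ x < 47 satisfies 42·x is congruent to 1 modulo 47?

28

47 = 1·42 + 5
42 = 8·5 + 2
5 = 2·2 + 1
2 = 2·1 + 0
Back-substituting gives 42·28 ≡ 1 (mod 47).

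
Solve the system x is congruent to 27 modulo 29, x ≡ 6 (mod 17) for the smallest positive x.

x ≡ 6 (mod 17) gives x ∈ {6, 23, 40, 57, 74, 91, 108, 125, …}.
The first of these with x mod 29 = 27 is 346.

346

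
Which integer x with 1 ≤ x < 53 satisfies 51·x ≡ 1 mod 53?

51·26 = 1326 = 25·53 + 1, so 51⁻¹ ≡ 26 (mod 53).

26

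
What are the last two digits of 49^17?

Successive squares of 49 mod 100: 49^1≡49, 49^2≡1, 49^4≡1, 49^8≡1, 49^16≡1.
Since 17 = 1 + 16 in binary, 49^17 ≡ 49·1 ≡ 49 (mod 100).

49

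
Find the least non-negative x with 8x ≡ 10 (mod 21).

17

The inverse of 8 mod 21 is 8 (since 8·8 = 64 ≡ 1).
Multiplying both sides by 8: x ≡ 8·10 = 80 ≡ 17 (mod 21).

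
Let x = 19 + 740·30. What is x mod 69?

1

740·30 = 22200.
Dividing 22200 by 69 gives quotient 321 and remainder 51.
(19 + 51) mod 69 = 1.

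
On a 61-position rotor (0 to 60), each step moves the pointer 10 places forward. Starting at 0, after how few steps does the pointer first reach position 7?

10⁻¹ ≡ 55 (mod 61) because 10·55 = 550 = 9·61 + 1.
Multiplying both sides by 55: x ≡ 55·7 = 385 ≡ 19 (mod 61).

19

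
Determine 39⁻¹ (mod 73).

73 = 1·39 + 34
39 = 1·34 + 5
34 = 6·5 + 4
5 = 1·4 + 1
4 = 4·1 + 0
Back-substituting gives 39·15 ≡ 1 (mod 73).

15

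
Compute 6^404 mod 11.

9

By repeated squaring mod 11: 6^1≡6, 6^2≡3, 6^4≡9, 6^8≡4, 6^16≡5, 6^32≡3, 6^64≡9, 6^128≡4, 6^256≡5.
Since 404 = 4 + 16 + 128 + 256 in binary, 6^404 ≡ 9·5·4·5 ≡ 9 (mod 11).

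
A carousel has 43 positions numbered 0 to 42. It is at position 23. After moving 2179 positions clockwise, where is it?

9

2179 mod 43 = 29 (since 50·43 = 2150).
(23 + 29) mod 43 = 9.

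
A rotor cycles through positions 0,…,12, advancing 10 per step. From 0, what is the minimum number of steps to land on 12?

10⁻¹ ≡ 4 (mod 13) because 10·4 = 40 = 3·13 + 1.
So x ≡ 4·12 = 48 ≡ 9 (mod 13).
Check: 10·9 = 90 = 6·13 + 12.

9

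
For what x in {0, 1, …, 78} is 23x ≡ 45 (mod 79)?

26

23⁻¹ ≡ 55 (mod 79) because 23·55 = 1265 = 16·79 + 1.
Multiplying both sides by 55: x ≡ 55·45 = 2475 ≡ 26 (mod 79).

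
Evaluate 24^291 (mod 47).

21

By repeated squaring mod 47: 24^1≡24, 24^2≡12, 24^4≡3, 24^8≡9, 24^16≡34, 24^32≡28, 24^64≡32, 24^128≡37, 24^256≡6.
Since 291 = 1 + 2 + 32 + 256 in binary, 24^291 ≡ 24·12·28·6 ≡ 21 (mod 47).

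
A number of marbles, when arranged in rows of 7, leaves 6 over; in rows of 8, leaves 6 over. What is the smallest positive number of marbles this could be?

x ≡ 6 (mod 7) gives x ∈ {6}.
The first of these with x mod 8 = 6 is 6.

6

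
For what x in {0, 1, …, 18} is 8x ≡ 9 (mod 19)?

13

8⁻¹ ≡ 12 (mod 19) because 8·12 = 96 = 5·19 + 1.
Multiplying both sides by 12: x ≡ 12·9 = 108 ≡ 13 (mod 19).
Check: 8·13 = 104 = 5·19 + 9.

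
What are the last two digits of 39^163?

Square-and-reduce mod 100: 39^1≡39, 39^2≡21, 39^4≡41, 39^8≡81, 39^16≡61, 39^32≡21, 39^64≡41, 39^128≡81.
163 = 1 + 2 + 32 + 128, so 39^163 ≡ 39·21·21·81 ≡ 19 (mod 100).

19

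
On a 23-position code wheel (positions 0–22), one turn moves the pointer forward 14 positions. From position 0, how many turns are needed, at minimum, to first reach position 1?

23 = 1·14 + 9
14 = 1·9 + 5
9 = 1·5 + 4
5 = 1·4 + 1
4 = 4·1 + 0
Back-substituting gives 14·5 ≡ 1 (mod 23).

5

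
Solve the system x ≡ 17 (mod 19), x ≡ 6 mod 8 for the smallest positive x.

x ≡ 6 (mod 8) gives x ∈ {6, 14, 22, 30, 38, 46, 54, 62, …}.
The first of these with x mod 19 = 17 is 150.

150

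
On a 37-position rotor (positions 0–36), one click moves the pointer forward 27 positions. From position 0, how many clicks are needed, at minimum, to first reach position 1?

11

27·11 = 297 = 8·37 + 1, so 27⁻¹ ≡ 11 (mod 37).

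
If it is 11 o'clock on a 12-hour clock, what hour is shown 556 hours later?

556 − 46·12 = 4, so 556 ≡ 4 (mod 12).
11 + 4 → 3 on a 12-hour dial.

3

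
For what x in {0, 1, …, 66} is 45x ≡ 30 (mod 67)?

The inverse of 45 mod 67 is 3 (since 45·3 = 135 ≡ 1).
So x ≡ 3·30 = 90 ≡ 23 (mod 67).
Check: 45·23 = 1035 = 15·67 + 30.

23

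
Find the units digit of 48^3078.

Last digits of 8^n: 8, 4, 2, 6 (period 4).
3078 mod 4 = 2, so the last digit matches 8^2 = 4.

4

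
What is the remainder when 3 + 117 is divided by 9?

3

117 = 13·9 + 0, so 117 mod 9 = 0.
(3 + 0) mod 9 = 3.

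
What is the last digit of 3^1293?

Last digits of 3^n: 3, 9, 7, 1 (period 4).
1293 mod 4 = 1, so the last digit matches 3^1 = 3.

3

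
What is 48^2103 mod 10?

The units digit of 48^n cycles with period 4: 8, 4, 2, 6, …
2103 leaves remainder 3 on division by 4, so 48^2103 ends in 2.

2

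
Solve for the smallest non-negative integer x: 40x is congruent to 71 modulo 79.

The inverse of 40 mod 79 is 2 (since 40·2 = 80 ≡ 1).
Multiplying both sides by 2: x ≡ 2·71 = 142 ≡ 63 (mod 79).
Check: 40·63 = 2520 = 31·79 + 71.

63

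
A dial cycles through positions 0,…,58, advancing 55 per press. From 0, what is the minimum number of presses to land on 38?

The inverse of 55 mod 59 is 44 (since 55·44 = 2420 ≡ 1).
So x ≡ 44·38 = 1672 ≡ 20 (mod 59).

20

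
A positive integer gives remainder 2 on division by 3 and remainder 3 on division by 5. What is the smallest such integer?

8

Since 5·2 ≡ 1 (mod 3), take x = 3 + 5·((2−3)·2 mod 3) = 3 + 5·1 = 8.
Check: 8 mod 3 = 2, 8 mod 5 = 3.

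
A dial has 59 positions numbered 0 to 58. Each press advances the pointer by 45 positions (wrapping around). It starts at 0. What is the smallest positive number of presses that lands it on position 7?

The inverse of 45 mod 59 is 21 (since 45·21 = 945 ≡ 1).
Multiplying both sides by 21: x ≡ 21·7 = 147 ≡ 29 (mod 59).

29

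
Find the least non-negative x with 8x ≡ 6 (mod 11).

The inverse of 8 mod 11 is 7 (since 8·7 = 56 ≡ 1).
Multiplying both sides by 7: x ≡ 7·6 = 42 ≡ 9 (mod 11).

9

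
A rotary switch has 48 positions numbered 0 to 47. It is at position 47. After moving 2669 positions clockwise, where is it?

28

2669 mod 48 = 29 (since 55·48 = 2640).
(47 + 29) mod 48 = 28.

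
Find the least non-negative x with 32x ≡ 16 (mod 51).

26

32⁻¹ ≡ 8 (mod 51) because 32·8 = 256 = 5·51 + 1.
Multiplying both sides by 8: x ≡ 8·16 = 128 ≡ 26 (mod 51).
Check: 32·26 = 832 = 16·51 + 16.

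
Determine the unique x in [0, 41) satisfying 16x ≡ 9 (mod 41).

39

16⁻¹ ≡ 18 (mod 41) because 16·18 = 288 = 7·41 + 1.
Multiplying both sides by 18: x ≡ 18·9 = 162 ≡ 39 (mod 41).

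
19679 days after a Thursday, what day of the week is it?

Saturday

19679 = 2811·7 + 2, so 19679 mod 7 = 2.
Thursday + 2 days → Saturday.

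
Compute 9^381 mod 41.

9

By repeated squaring mod 41: 9^1≡9, 9^2≡40, 9^4≡1, 9^8≡1, 9^16≡1, 9^32≡1, 9^64≡1, 9^128≡1, 9^256≡1.
Since 381 = 1 + 4 + 8 + 16 + 32 + 64 + 256 in binary, 9^381 ≡ 9·1·1·1·1·1·1 ≡ 9 (mod 41).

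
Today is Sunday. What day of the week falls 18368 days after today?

Dividing 18368 by 7 gives quotient 2624 and remainder 0.
Sunday + 0 days → Sunday.

Sunday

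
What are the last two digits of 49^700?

01

By repeated squaring mod 100: 49^1≡49, 49^2≡1, 49^4≡1, 49^8≡1, 49^16≡1, 49^32≡1, 49^64≡1, 49^128≡1, 49^256≡1, 49^512≡1.
700 = 4 + 8 + 16 + 32 + 128 + 512, so 49^700 ≡ 1·1·1·1·1·1 ≡ 1 (mod 100).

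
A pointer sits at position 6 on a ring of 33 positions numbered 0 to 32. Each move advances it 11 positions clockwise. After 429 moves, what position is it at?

6

429·11 = 4719.
4719 = 143·33 + 0, so 4719 mod 33 = 0.
(6 + 0) mod 33 = 6.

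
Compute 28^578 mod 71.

16

Square-and-reduce mod 71: 28^1≡28, 28^2≡3, 28^4≡9, 28^8≡10, 28^16≡29, 28^32≡60, 28^64≡50, 28^128≡15, 28^256≡12, 28^512≡2.
Since 578 = 2 + 64 + 512 in binary, 28^578 ≡ 3·50·2 ≡ 16 (mod 71).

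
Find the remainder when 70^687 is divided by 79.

12

By repeated squaring mod 79: 70^1≡70, 70^2≡2, 70^4≡4, 70^8≡16, 70^16≡19, 70^32≡45, 70^64≡50, 70^128≡51, 70^256≡73, 70^512≡36.
Since 687 = 1 + 2 + 4 + 8 + 32 + 128 + 512 in binary, 70^687 ≡ 70·2·4·16·45·51·36 ≡ 12 (mod 79).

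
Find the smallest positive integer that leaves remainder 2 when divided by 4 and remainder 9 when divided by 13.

Since 13·1 ≡ 1 (mod 4), take x = 9 + 13·((2−9)·1 mod 4) = 9 + 13·1 = 22.
Check: 22 mod 4 = 2, 22 mod 13 = 9.

22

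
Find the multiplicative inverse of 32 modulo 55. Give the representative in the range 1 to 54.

32·43 = 1376 = 25·55 + 1, so 32⁻¹ ≡ 43 (mod 55).

43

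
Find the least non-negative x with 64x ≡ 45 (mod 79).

76

The inverse of 64 mod 79 is 21 (since 64·21 = 1344 ≡ 1).
So x ≡ 21·45 = 945 ≡ 76 (mod 79).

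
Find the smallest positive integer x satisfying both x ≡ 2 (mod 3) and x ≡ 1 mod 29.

x ≡ 2 (mod 3) gives x ∈ {2, 5, 8, 11, 14, 17, 20, 23, …}.
The first of these with x mod 29 = 1 is 59.

59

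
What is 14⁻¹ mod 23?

5

14·5 = 70 = 3·23 + 1, so 14⁻¹ ≡ 5 (mod 23).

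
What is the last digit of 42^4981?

Last digits of 2^n: 2, 4, 8, 6 (period 4).
4981 mod 4 = 1, so the last digit matches 2^1 = 2.

2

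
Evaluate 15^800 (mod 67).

Square-and-reduce mod 67: 15^1≡15, 15^2≡24, 15^4≡40, 15^8≡59, 15^16≡64, 15^32≡9, 15^64≡14, 15^128≡62, 15^256≡25, 15^512≡22.
800 = 32 + 256 + 512, so 15^800 ≡ 9·25·22 ≡ 59 (mod 67).

59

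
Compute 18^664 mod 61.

Square-and-reduce mod 61: 18^1≡18, 18^2≡19, 18^4≡56, 18^8≡25, 18^16≡15, 18^32≡42, 18^64≡56, 18^128≡25, 18^256≡15, 18^512≡42.
664 = 8 + 16 + 128 + 512, so 18^664 ≡ 25·15·25·42 ≡ 56 (mod 61).

56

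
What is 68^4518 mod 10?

4

Powers of 8 mod 10 repeat with period 4: 8, 4, 2, 6.
4518 mod 4 = 2, so the last digit matches 8^2 = 4.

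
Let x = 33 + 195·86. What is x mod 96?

3

195·86 = 16770.
16770 mod 96 = 66 (since 174·96 = 16704).
(33 + 66) mod 96 = 3.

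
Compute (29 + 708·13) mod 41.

8

708·13 = 9204.
9204 = 224·41 + 20, so 9204 mod 41 = 20.
(29 + 20) mod 41 = 8.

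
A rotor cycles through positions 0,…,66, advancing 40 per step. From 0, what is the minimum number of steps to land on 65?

10

40⁻¹ ≡ 62 (mod 67) because 40·62 = 2480 = 37·67 + 1.
So x ≡ 62·65 = 4030 ≡ 10 (mod 67).
Check: 40·10 = 400 = 5·67 + 65.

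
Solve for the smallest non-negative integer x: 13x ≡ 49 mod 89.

The inverse of 13 mod 89 is 48 (since 13·48 = 624 ≡ 1).
So x ≡ 48·49 = 2352 ≡ 38 (mod 89).

38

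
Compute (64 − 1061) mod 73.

25

Dividing 1061 by 73 gives quotient 14 and remainder 39.
(64 − 39) mod 73 = 25.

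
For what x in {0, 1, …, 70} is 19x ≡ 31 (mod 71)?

The inverse of 19 mod 71 is 15 (since 19·15 = 285 ≡ 1).
So x ≡ 15·31 = 465 ≡ 39 (mod 71).

39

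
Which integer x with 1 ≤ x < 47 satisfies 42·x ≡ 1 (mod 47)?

28

42·28 = 1176 = 25·47 + 1, so 42⁻¹ ≡ 28 (mod 47).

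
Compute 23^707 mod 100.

47

By repeated squaring mod 100: 23^1≡23, 23^2≡29, 23^4≡41, 23^8≡81, 23^16≡61, 23^32≡21, 23^64≡41, 23^128≡81, 23^256≡61, 23^512≡21.
Since 707 = 1 + 2 + 64 + 128 + 512 in binary, 23^707 ≡ 23·29·41·81·21 ≡ 47 (mod 100).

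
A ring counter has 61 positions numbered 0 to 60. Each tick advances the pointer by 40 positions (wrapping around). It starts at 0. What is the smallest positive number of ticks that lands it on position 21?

The inverse of 40 mod 61 is 29 (since 40·29 = 1160 ≡ 1).
So x ≡ 29·21 = 609 ≡ 60 (mod 61).

60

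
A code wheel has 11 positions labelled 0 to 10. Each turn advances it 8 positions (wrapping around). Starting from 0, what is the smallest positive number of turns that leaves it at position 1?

11 = 1·8 + 3
8 = 2·3 + 2
3 = 1·2 + 1
2 = 2·1 + 0
Back-substituting gives 8·7 ≡ 1 (mod 11).

7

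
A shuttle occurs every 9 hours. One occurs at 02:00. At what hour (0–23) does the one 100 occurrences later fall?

100·9 = 900.
Dividing 900 by 24 gives quotient 37 and remainder 12.
(2 + 12) mod 24 = 14.

14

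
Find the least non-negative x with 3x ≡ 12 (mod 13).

3⁻¹ ≡ 9 (mod 13) because 3·9 = 27 = 2·13 + 1.
So x ≡ 9·12 = 108 ≡ 4 (mod 13).
Check: 3·4 = 12 = 0·13 + 12.

4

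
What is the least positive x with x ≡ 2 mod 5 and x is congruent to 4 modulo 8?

12

x ≡ 2 (mod 5) gives x ∈ {2, 7, 12}.
The first of these with x mod 8 = 4 is 12.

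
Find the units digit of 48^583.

2

Powers of 8 mod 10 repeat with period 4: 8, 4, 2, 6.
583 leaves remainder 3 on division by 4, so 48^583 ends in 2.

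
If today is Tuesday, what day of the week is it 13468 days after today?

Tuesday

13468 − 1924·7 = 0, so 13468 ≡ 0 (mod 7).
Tuesday + 0 days → Tuesday.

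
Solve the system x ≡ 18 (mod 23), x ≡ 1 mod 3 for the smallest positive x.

64

Since 3·8 ≡ 1 (mod 23), take x = 1 + 3·((18−1)·8 mod 23) = 1 + 3·21 = 64.
Check: 64 mod 23 = 18, 64 mod 3 = 1.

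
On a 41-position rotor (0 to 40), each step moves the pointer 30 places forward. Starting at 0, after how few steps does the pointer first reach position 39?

30⁻¹ ≡ 26 (mod 41) because 30·26 = 780 = 19·41 + 1.
Multiplying both sides by 26: x ≡ 26·39 = 1014 ≡ 30 (mod 41).

30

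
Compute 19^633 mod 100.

Successive squares of 19 mod 100: 19^1≡19, 19^2≡61, 19^4≡21, 19^8≡41, 19^16≡81, 19^32≡61, 19^64≡21, 19^128≡41, 19^256≡81, 19^512≡61.
Since 633 = 1 + 8 + 16 + 32 + 64 + 512 in binary, 19^633 ≡ 19·41·81·61·21·61 ≡ 59 (mod 100).

59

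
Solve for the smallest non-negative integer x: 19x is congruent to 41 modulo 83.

The inverse of 19 mod 83 is 35 (since 19·35 = 665 ≡ 1).
Multiplying both sides by 35: x ≡ 35·41 = 1435 ≡ 24 (mod 83).
Check: 19·24 = 456 = 5·83 + 41.

24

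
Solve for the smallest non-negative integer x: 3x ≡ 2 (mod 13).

5

3⁻¹ ≡ 9 (mod 13) because 3·9 = 27 = 2·13 + 1.
Multiplying both sides by 9: x ≡ 9·2 = 18 ≡ 5 (mod 13).
Check: 3·5 = 15 = 1·13 + 2.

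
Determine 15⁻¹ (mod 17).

17 = 1·15 + 2
15 = 7·2 + 1
2 = 2·1 + 0
Back-substituting gives 15·8 ≡ 1 (mod 17).

8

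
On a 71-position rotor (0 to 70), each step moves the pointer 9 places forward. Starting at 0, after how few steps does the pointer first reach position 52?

The inverse of 9 mod 71 is 8 (since 9·8 = 72 ≡ 1).
So x ≡ 8·52 = 416 ≡ 61 (mod 71).

61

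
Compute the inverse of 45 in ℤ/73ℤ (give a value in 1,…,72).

73 = 1·45 + 28
45 = 1·28 + 17
28 = 1·17 + 11
17 = 1·11 + 6
11 = 1·6 + 5
6 = 1·5 + 1
5 = 5·1 + 0
Back-substituting gives 45·13 ≡ 1 (mod 73).

13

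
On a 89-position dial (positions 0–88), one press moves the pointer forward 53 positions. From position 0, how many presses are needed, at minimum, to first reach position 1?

42

53·42 = 2226 = 25·89 + 1, so 53⁻¹ ≡ 42 (mod 89).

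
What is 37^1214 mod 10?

Powers of 7 mod 10 repeat with period 4: 7, 9, 3, 1.
1214 leaves remainder 2 on division by 4, so 37^1214 ends in 9.

9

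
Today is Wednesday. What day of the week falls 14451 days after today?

Saturday

14451 = 2064·7 + 3, so 14451 mod 7 = 3.
Wednesday + 3 days → Saturday.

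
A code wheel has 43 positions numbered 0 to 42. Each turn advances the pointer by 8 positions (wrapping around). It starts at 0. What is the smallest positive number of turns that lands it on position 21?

8

8⁻¹ ≡ 27 (mod 43) because 8·27 = 216 = 5·43 + 1.
Multiplying both sides by 27: x ≡ 27·21 = 567 ≡ 8 (mod 43).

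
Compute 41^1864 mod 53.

16

By repeated squaring mod 53: 41^1≡41, 41^2≡38, 41^4≡13, 41^8≡10, 41^16≡47, 41^32≡36, 41^64≡24, 41^128≡46, 41^256≡49, 41^512≡16, 41^1024≡44.
1864 = 8 + 64 + 256 + 512 + 1024, so 41^1864 ≡ 10·24·49·16·44 ≡ 16 (mod 53).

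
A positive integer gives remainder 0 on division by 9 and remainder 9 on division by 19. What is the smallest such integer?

9

Since 19·1 ≡ 1 (mod 9), take x = 9 + 19·((0−9)·1 mod 9) = 9 + 19·0 = 9.
Check: 9 mod 9 = 0, 9 mod 19 = 9.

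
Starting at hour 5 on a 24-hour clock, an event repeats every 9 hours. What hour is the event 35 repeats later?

8

35·9 = 315.
315 − 13·24 = 3, so 315 ≡ 3 (mod 24).
(5 + 3) mod 24 = 8.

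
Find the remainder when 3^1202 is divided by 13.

By repeated squaring mod 13: 3^1≡3, 3^2≡9, 3^4≡3, 3^8≡9, 3^16≡3, 3^32≡9, 3^64≡3, 3^128≡9, 3^256≡3, 3^512≡9, 3^1024≡3.
1202 = 2 + 16 + 32 + 128 + 1024, so 3^1202 ≡ 9·3·9·9·3 ≡ 9 (mod 13).

9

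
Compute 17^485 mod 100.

57

Successive squares of 17 mod 100: 17^1≡17, 17^2≡89, 17^4≡21, 17^8≡41, 17^16≡81, 17^32≡61, 17^64≡21, 17^128≡41, 17^256≡81.
Since 485 = 1 + 4 + 32 + 64 + 128 + 256 in binary, 17^485 ≡ 17·21·61·21·41·81 ≡ 57 (mod 100).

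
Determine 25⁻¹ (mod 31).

5

25·5 = 125 = 4·31 + 1, so 25⁻¹ ≡ 5 (mod 31).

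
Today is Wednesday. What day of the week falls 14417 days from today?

Dividing 14417 by 7 gives quotient 2059 and remainder 4.
Wednesday + 4 days → Sunday.

Sunday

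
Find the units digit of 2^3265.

The units digit of 2^n cycles with period 4: 2, 4, 8, 6, …
3265 mod 4 = 1, so the last digit matches 2^1 = 2.

2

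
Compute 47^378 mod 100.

Square-and-reduce mod 100: 47^1≡47, 47^2≡9, 47^4≡81, 47^8≡61, 47^16≡21, 47^32≡41, 47^64≡81, 47^128≡61, 47^256≡21.
Since 378 = 2 + 8 + 16 + 32 + 64 + 256 in binary, 47^378 ≡ 9·61·21·41·81·21 ≡ 89 (mod 100).

89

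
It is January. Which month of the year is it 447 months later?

Dividing 447 by 12 gives quotient 37 and remainder 3.
January + 3 months → April.

April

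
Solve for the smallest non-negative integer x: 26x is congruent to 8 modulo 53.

37

26⁻¹ ≡ 51 (mod 53) because 26·51 = 1326 = 25·53 + 1.
So x ≡ 51·8 = 408 ≡ 37 (mod 53).
Check: 26·37 = 962 = 18·53 + 8.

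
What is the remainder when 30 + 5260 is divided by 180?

5260 − 29·180 = 40, so 5260 ≡ 40 (mod 180).
(30 + 40) mod 180 = 70.

70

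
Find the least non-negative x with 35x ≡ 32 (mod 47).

35⁻¹ ≡ 43 (mod 47) because 35·43 = 1505 = 32·47 + 1.
So x ≡ 43·32 = 1376 ≡ 13 (mod 47).
Check: 35·13 = 455 = 9·47 + 32.

13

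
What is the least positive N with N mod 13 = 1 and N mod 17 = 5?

x ≡ 1 (mod 13) gives x ∈ {1, 14, 27, 40, 53, 66, 79, 92, …}.
The first of these with x mod 17 = 5 is 209.

209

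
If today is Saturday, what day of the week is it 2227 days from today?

Sunday

2227 mod 7 = 1 (since 318·7 = 2226).
Saturday + 1 day → Sunday.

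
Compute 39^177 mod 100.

By repeated squaring mod 100: 39^1≡39, 39^2≡21, 39^4≡41, 39^8≡81, 39^16≡61, 39^32≡21, 39^64≡41, 39^128≡81.
177 = 1 + 16 + 32 + 128, so 39^177 ≡ 39·61·21·81 ≡ 79 (mod 100).

79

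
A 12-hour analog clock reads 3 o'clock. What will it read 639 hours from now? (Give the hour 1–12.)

6

Dividing 639 by 12 gives quotient 53 and remainder 3.
3 + 3 → 6 on a 12-hour dial.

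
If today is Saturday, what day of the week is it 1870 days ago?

Dividing 1870 by 7 gives quotient 267 and remainder 1.
Saturday − 1 day → Friday.

Friday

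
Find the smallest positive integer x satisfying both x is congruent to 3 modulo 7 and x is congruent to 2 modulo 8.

Since 8·1 ≡ 1 (mod 7), take x = 2 + 8·((3−2)·1 mod 7) = 2 + 8·1 = 10.
Check: 10 mod 7 = 3, 10 mod 8 = 2.

10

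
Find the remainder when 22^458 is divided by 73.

46

By repeated squaring mod 73: 22^1≡22, 22^2≡46, 22^4≡72, 22^8≡1, 22^16≡1, 22^32≡1, 22^64≡1, 22^128≡1, 22^256≡1.
Since 458 = 2 + 8 + 64 + 128 + 256 in binary, 22^458 ≡ 46·1·1·1·1 ≡ 46 (mod 73).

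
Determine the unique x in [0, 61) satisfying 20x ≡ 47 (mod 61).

The inverse of 20 mod 61 is 58 (since 20·58 = 1160 ≡ 1).
Multiplying both sides by 58: x ≡ 58·47 = 2726 ≡ 42 (mod 61).

42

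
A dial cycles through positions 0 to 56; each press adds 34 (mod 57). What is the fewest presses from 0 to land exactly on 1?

57 = 1·34 + 23
34 = 1·23 + 11
23 = 2·11 + 1
11 = 11·1 + 0
Back-substituting gives 34·52 ≡ 1 (mod 57).

52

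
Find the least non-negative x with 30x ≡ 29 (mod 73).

The inverse of 30 mod 73 is 56 (since 30·56 = 1680 ≡ 1).
Multiplying both sides by 56: x ≡ 56·29 = 1624 ≡ 18 (mod 73).

18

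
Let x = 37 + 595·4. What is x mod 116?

97

595·4 = 2380.
2380 = 20·116 + 60, so 2380 mod 116 = 60.
(37 + 60) mod 116 = 97.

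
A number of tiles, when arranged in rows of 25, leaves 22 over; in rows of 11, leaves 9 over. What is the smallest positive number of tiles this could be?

97

x ≡ 9 (mod 11) gives x ∈ {9, 20, 31, 42, 53, 64, 75, 86, …}.
The first of these with x mod 25 = 22 is 97.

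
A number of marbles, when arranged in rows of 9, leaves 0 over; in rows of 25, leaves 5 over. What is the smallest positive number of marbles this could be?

180

Since 25·4 ≡ 1 (mod 9), take x = 5 + 25·((0−5)·4 mod 9) = 5 + 25·7 = 180.
Check: 180 mod 9 = 0, 180 mod 25 = 5.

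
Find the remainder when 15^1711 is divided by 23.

Successive squares of 15 mod 23: 15^1≡15, 15^2≡18, 15^4≡2, 15^8≡4, 15^16≡16, 15^32≡3, 15^64≡9, 15^128≡12, 15^256≡6, 15^512≡13, 15^1024≡8.
Since 1711 = 1 + 2 + 4 + 8 + 32 + 128 + 512 + 1024 in binary, 15^1711 ≡ 15·18·2·4·3·12·13·8 ≡ 10 (mod 23).

10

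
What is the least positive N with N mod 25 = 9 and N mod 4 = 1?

9

Since 4·19 ≡ 1 (mod 25), take x = 1 + 4·((9−1)·19 mod 25) = 1 + 4·2 = 9.
Check: 9 mod 25 = 9, 9 mod 4 = 1.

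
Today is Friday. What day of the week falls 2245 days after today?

2245 = 320·7 + 5, so 2245 mod 7 = 5.
Friday + 5 days → Wednesday.

Wednesday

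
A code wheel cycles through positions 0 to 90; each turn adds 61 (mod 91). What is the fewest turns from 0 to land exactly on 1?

3

61·3 = 183 = 2·91 + 1, so 61⁻¹ ≡ 3 (mod 91).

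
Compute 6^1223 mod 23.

13

Square-and-reduce mod 23: 6^1≡6, 6^2≡13, 6^4≡8, 6^8≡18, 6^16≡2, 6^32≡4, 6^64≡16, 6^128≡3, 6^256≡9, 6^512≡12, 6^1024≡6.
1223 = 1 + 2 + 4 + 64 + 128 + 1024, so 6^1223 ≡ 6·13·8·16·3·6 ≡ 13 (mod 23).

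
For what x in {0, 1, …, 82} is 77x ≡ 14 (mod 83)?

53

77⁻¹ ≡ 69 (mod 83) because 77·69 = 5313 = 64·83 + 1.
Multiplying both sides by 69: x ≡ 69·14 = 966 ≡ 53 (mod 83).
Check: 77·53 = 4081 = 49·83 + 14.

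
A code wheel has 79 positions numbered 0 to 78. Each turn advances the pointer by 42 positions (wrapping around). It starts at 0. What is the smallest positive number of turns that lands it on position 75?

30

42⁻¹ ≡ 32 (mod 79) because 42·32 = 1344 = 17·79 + 1.
Multiplying both sides by 32: x ≡ 32·75 = 2400 ≡ 30 (mod 79).
Check: 42·30 = 1260 = 15·79 + 75.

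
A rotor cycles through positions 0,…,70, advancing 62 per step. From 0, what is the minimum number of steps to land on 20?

53

The inverse of 62 mod 71 is 63 (since 62·63 = 3906 ≡ 1).
So x ≡ 63·20 = 1260 ≡ 53 (mod 71).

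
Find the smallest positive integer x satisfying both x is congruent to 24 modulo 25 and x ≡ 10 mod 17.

299

x ≡ 10 (mod 17) gives x ∈ {10, 27, 44, 61, 78, 95, 112, 129, …}.
The first of these with x mod 25 = 24 is 299.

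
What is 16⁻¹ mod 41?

18

16·18 = 288 = 7·41 + 1, so 16⁻¹ ≡ 18 (mod 41).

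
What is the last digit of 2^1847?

Powers of 2 mod 10 repeat with period 4: 2, 4, 8, 6.
1847 leaves remainder 3 on division by 4, so 2^1847 ends in 8.

8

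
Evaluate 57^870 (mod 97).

Successive squares of 57 mod 97: 57^1≡57, 57^2≡48, 57^4≡73, 57^8≡91, 57^16≡36, 57^32≡35, 57^64≡61, 57^128≡35, 57^256≡61, 57^512≡35.
870 = 2 + 4 + 32 + 64 + 256 + 512, so 57^870 ≡ 48·73·35·61·61·35 ≡ 12 (mod 97).

12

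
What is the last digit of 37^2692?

1

Last digits of 7^n: 7, 9, 3, 1 (period 4).
2692 mod 4 = 0, so the last digit matches 7^4 = 1.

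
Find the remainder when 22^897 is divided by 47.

Successive squares of 22 mod 47: 22^1≡22, 22^2≡14, 22^4≡8, 22^8≡17, 22^16≡7, 22^32≡2, 22^64≡4, 22^128≡16, 22^256≡21, 22^512≡18.
897 = 1 + 128 + 256 + 512, so 22^897 ≡ 22·16·21·18 ≡ 46 (mod 47).

46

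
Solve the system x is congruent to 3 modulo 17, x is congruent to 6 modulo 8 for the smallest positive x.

Since 8·15 ≡ 1 (mod 17), take x = 6 + 8·((3−6)·15 mod 17) = 6 + 8·6 = 54.
Check: 54 mod 17 = 3, 54 mod 8 = 6.

54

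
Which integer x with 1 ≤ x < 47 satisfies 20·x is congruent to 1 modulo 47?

40

20·40 = 800 = 17·47 + 1, so 20⁻¹ ≡ 40 (mod 47).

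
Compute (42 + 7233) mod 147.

7233 = 49·147 + 30, so 7233 mod 147 = 30.
(42 + 30) mod 147 = 72.

72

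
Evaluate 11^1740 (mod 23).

6

By repeated squaring mod 23: 11^1≡11, 11^2≡6, 11^4≡13, 11^8≡8, 11^16≡18, 11^32≡2, 11^64≡4, 11^128≡16, 11^256≡3, 11^512≡9, 11^1024≡12.
Since 1740 = 4 + 8 + 64 + 128 + 512 + 1024 in binary, 11^1740 ≡ 13·8·4·16·9·12 ≡ 6 (mod 23).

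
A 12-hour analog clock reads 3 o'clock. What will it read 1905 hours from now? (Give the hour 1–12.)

1905 = 158·12 + 9, so 1905 mod 12 = 9.
3 + 9 → 12 on a 12-hour dial.

12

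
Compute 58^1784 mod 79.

18

Square-and-reduce mod 79: 58^1≡58, 58^2≡46, 58^4≡62, 58^8≡52, 58^16≡18, 58^32≡8, 58^64≡64, 58^128≡67, 58^256≡65, 58^512≡38, 58^1024≡22.
Since 1784 = 8 + 16 + 32 + 64 + 128 + 512 + 1024 in binary, 58^1784 ≡ 52·18·8·64·67·38·22 ≡ 18 (mod 79).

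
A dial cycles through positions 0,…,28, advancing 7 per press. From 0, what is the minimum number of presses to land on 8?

7⁻¹ ≡ 25 (mod 29) because 7·25 = 175 = 6·29 + 1.
So x ≡ 25·8 = 200 ≡ 26 (mod 29).

26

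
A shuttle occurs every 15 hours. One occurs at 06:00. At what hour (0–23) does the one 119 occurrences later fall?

15

119·15 = 1785.
1785 mod 24 = 9 (since 74·24 = 1776).
(6 + 9) mod 24 = 15.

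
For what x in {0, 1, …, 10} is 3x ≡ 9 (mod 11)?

3

3⁻¹ ≡ 4 (mod 11) because 3·4 = 12 = 1·11 + 1.
So x ≡ 4·9 = 36 ≡ 3 (mod 11).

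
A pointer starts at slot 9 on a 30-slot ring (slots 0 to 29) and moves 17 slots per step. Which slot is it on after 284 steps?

7

284·17 = 4828.
Dividing 4828 by 30 gives quotient 160 and remainder 28.
(9 + 28) mod 30 = 7.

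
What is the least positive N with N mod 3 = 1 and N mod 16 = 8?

x ≡ 1 (mod 3) gives x ∈ {1, 4, 7, 10, 13, 16, 19, 22, …}.
The first of these with x mod 16 = 8 is 40.

40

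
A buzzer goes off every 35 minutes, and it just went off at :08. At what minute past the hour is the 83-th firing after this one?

33

83·35 = 2905.
Dividing 2905 by 60 gives quotient 48 and remainder 25.
(8 + 25) mod 60 = 33.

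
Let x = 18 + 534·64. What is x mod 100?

94

534·64 = 34176.
34176 − 341·100 = 76, so 34176 ≡ 76 (mod 100).
(18 + 76) mod 100 = 94.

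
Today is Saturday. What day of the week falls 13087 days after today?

Wednesday

13087 = 1869·7 + 4, so 13087 mod 7 = 4.
Saturday + 4 days → Wednesday.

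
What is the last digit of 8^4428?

6

Powers of 8 mod 10 repeat with period 4: 8, 4, 2, 6.
4428 mod 4 = 0, so the last digit matches 8^4 = 6.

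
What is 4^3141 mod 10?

4

The units digit of 4^n cycles with period 2: 4, 6, …
3141 leaves remainder 1 on division by 2, so 4^3141 ends in 4.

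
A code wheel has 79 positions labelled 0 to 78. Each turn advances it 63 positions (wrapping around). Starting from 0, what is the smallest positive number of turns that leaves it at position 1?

74

63·74 = 4662 = 59·79 + 1, so 63⁻¹ ≡ 74 (mod 79).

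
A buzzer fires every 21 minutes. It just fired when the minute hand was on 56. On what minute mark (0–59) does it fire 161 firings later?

161·21 = 3381.
3381 mod 60 = 21 (since 56·60 = 3360).
(56 + 21) mod 60 = 17.

17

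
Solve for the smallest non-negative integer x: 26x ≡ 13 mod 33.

The inverse of 26 mod 33 is 14 (since 26·14 = 364 ≡ 1).
Multiplying both sides by 14: x ≡ 14·13 = 182 ≡ 17 (mod 33).
Check: 26·17 = 442 = 13·33 + 13.

17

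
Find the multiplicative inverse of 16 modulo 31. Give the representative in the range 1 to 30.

2

16·2 = 32 = 1·31 + 1, so 16⁻¹ ≡ 2 (mod 31).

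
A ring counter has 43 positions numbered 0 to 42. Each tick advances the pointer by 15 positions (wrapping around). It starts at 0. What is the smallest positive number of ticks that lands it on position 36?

11

15⁻¹ ≡ 23 (mod 43) because 15·23 = 345 = 8·43 + 1.
So x ≡ 23·36 = 828 ≡ 11 (mod 43).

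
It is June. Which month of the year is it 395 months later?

May

395 − 32·12 = 11, so 395 ≡ 11 (mod 12).
June + 11 months → May.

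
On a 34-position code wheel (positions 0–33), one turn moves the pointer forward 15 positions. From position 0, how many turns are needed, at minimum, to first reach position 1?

25

34 = 2·15 + 4
15 = 3·4 + 3
4 = 1·3 + 1
3 = 3·1 + 0
Back-substituting gives 15·25 ≡ 1 (mod 34).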